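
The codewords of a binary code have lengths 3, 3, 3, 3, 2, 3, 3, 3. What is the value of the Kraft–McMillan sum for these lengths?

With common denominator 2^3 = 8: Σ 2^(−ℓᵢ) = 1/8 + 1/8 + 1/8 + 1/8 + 2/8 + 1/8 + 1/8 + 1/8 = 9/8 = 1.125.

1.125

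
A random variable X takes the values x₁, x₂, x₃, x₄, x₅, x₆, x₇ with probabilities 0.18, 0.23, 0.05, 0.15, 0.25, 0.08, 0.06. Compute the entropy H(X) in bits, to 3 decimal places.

H = −Σ pᵢ log₂ pᵢ.
−0.18·log₂(0.18) = 0.4453
−0.23·log₂(0.23) = 0.4877
−0.05·log₂(0.05) = 0.2161
−0.15·log₂(0.15) = 0.4105
−0.25·log₂(0.25) = 0.5000
−0.08·log₂(0.08) = 0.2915
−0.06·log₂(0.06) = 0.2435
Sum ≈ 2.5947 → 2.595 bits.

2.595 bits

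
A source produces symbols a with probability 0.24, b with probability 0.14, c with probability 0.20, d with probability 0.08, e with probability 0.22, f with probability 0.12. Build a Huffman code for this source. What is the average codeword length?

2.54 bits/symbol

Repeatedly combine the two least-probable nodes; the expected code length is the sum of the merged weights.
merge 2/25 + 3/25 → 1/5
merge 7/50 + 1/5 → 17/50
merge 1/5 + 11/50 → 21/50
merge 6/25 + 17/50 → 29/50
merge 21/50 + 29/50 → 1
L = 1/5 + 17/50 + 21/50 + 29/50 + 1 = 127/50 = 2.54 bits/symbol.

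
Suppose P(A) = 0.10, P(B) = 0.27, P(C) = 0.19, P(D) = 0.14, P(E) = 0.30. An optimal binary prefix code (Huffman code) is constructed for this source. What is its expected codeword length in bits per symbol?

2.24 bits/symbol

Repeatedly combine the two least-probable nodes; the expected code length is the sum of the merged weights.
merge 1/10 + 7/50 → 6/25
merge 19/100 + 6/25 → 43/100
merge 27/100 + 3/10 → 57/100
merge 43/100 + 57/100 → 1
L = 6/25 + 43/100 + 57/100 + 1 = 56/25 = 2.24 bits/symbol.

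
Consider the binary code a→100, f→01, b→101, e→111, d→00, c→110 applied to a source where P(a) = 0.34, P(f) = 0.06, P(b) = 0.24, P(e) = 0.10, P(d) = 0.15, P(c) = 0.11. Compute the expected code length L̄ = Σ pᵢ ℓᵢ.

L̄ = Σ pᵢ·ℓᵢ = 0.34·3 + 0.06·2 + 0.24·3 + 0.10·3 + 0.15·2 + 0.11·3 = 2.79 bits/symbol.

2.79 bits/symbol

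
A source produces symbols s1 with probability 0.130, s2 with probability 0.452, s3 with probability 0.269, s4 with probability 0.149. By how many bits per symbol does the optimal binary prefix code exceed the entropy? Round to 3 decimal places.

0.008 bits

Entropy H = −Σ p log₂ p ≈ 1.8193 bits.
Huffman merges: 13/100+149/1000→279/1000; 269/1000+279/1000→137/250; 113/250+137/250→1. L = 1827/1000 ≈ 1.8270.
L − H = 1.8270 − 1.8193 = 0.008 bits.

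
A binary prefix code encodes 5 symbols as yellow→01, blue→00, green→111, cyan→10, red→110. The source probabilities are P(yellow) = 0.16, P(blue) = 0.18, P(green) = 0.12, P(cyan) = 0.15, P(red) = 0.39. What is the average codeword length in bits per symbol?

L̄ = Σ pᵢ·ℓᵢ = 0.16·2 + 0.18·2 + 0.12·3 + 0.15·2 + 0.39·3 = 2.51 bits/symbol.

2.51 bits/symbol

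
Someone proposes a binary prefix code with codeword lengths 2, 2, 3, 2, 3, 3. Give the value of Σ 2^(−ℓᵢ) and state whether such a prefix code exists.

With common denominator 2^3 = 8: Σ 2^(−ℓᵢ) = 2/8 + 2/8 + 1/8 + 2/8 + 1/8 + 1/8 = 9/8 = 1.125.
Kraft's inequality requires Σ ≤ 1; here Σ = 1.125 > 1, so no such prefix code exists.

1.125; no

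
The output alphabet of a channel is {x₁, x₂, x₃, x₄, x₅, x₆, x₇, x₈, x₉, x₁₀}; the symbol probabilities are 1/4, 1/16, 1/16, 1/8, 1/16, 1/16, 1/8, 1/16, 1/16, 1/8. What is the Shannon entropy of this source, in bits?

3.125 bits

Each probability is a power of 1/2, so log₂(1/p) is an integer.
H = Σ p·log₂(1/p) = 1/4·2 + 1/16·4 + 1/16·4 + 1/8·3 + 1/16·4 + 1/16·4 + 1/8·3 + 1/16·4 + 1/16·4 + 1/8·3 = 3.125 bits.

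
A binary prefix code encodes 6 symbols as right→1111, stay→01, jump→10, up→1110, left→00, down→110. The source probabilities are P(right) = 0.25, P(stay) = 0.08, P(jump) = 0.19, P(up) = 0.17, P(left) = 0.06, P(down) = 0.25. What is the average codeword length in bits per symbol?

3.09 bits/symbol

L̄ = Σ pᵢ·ℓᵢ = 0.25·4 + 0.08·2 + 0.19·2 + 0.17·4 + 0.06·2 + 0.25·3 = 3.09 bits/symbol.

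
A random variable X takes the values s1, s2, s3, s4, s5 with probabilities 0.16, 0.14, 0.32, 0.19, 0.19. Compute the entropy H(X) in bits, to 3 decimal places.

H = −Σ pᵢ log₂ pᵢ.
−0.16·log₂(0.16) = 0.4230
−0.14·log₂(0.14) = 0.3971
−0.32·log₂(0.32) = 0.5260
−0.19·log₂(0.19) = 0.4552
−0.19·log₂(0.19) = 0.4552
Sum ≈ 2.2566 → 2.257 bits.

2.257 bits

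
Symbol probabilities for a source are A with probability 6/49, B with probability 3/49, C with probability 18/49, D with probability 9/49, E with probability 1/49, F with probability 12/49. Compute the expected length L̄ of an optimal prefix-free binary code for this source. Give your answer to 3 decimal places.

2.286 bits/symbol

Repeatedly combine the two least-probable nodes; the expected code length is the sum of the merged weights.
merge 1/49 + 3/49 → 4/49
merge 4/49 + 6/49 → 10/49
merge 9/49 + 10/49 → 19/49
merge 12/49 + 18/49 → 30/49
merge 19/49 + 30/49 → 1
L = 4/49 + 10/49 + 19/49 + 30/49 + 1 = 16/7 ≈ 2.286 bits/symbol.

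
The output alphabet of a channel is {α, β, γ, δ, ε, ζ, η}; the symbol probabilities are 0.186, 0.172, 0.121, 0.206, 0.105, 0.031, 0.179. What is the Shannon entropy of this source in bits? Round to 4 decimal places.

2.6674 bits

H = −Σ pᵢ log₂ pᵢ.
−0.186·log₂(0.186) = 0.4514
−0.172·log₂(0.172) = 0.4368
−0.121·log₂(0.121) = 0.3687
−0.206·log₂(0.206) = 0.4695
−0.105·log₂(0.105) = 0.3414
−0.031·log₂(0.031) = 0.1554
−0.179·log₂(0.179) = 0.4443
Sum ≈ 2.6674 → 2.6674 bits.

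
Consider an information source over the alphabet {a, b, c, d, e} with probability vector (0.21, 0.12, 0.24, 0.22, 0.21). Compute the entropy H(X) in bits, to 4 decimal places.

2.2874 bits

H = −Σ pᵢ log₂ pᵢ.
−0.21·log₂(0.21) = 0.4728
−0.12·log₂(0.12) = 0.3671
−0.24·log₂(0.24) = 0.4941
−0.22·log₂(0.22) = 0.4806
−0.21·log₂(0.21) = 0.4728
Sum ≈ 2.2874 → 2.2874 bits.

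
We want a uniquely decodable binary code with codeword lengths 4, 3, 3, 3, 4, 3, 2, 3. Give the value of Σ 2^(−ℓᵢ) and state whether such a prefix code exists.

With common denominator 2^4 = 16: Σ 2^(−ℓᵢ) = 1/16 + 2/16 + 2/16 + 2/16 + 1/16 + 2/16 + 4/16 + 2/16 = 16/16 = 1.
Kraft's inequality requires Σ ≤ 1; here Σ = 1 ≤ 1, so such a prefix code exists.

1; yes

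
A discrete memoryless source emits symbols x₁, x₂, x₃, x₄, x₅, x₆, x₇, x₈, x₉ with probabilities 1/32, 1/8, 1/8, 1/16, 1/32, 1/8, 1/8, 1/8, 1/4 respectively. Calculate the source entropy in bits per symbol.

2.9375 bits

Each probability is a power of 1/2, so log₂(1/p) is an integer.
H = Σ p·log₂(1/p) = 1/32·5 + 1/8·3 + 1/8·3 + 1/16·4 + 1/32·5 + 1/8·3 + 1/8·3 + 1/8·3 + 1/4·2 = 2.9375 bits.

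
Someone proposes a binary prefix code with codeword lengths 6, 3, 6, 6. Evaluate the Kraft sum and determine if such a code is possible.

0.171875; yes

With common denominator 2^6 = 64: Σ 2^(−ℓᵢ) = 1/64 + 8/64 + 1/64 + 1/64 = 11/64 = 0.171875.
Kraft's inequality requires Σ ≤ 1; here Σ = 0.171875 ≤ 1, so such a prefix code exists.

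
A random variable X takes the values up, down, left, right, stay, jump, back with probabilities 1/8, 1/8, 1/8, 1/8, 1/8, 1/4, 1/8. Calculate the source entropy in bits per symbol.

2.75 bits

Each probability is a power of 1/2, so log₂(1/p) is an integer.
H = Σ p·log₂(1/p) = 1/8·3 + 1/8·3 + 1/8·3 + 1/8·3 + 1/8·3 + 1/4·2 + 1/8·3 = 2.75 bits.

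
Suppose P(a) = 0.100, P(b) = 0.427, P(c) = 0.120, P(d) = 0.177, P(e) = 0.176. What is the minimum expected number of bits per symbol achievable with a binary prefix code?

2.146 bits/symbol

Repeatedly combine the two least-probable nodes; the expected code length is the sum of the merged weights.
merge 1/10 + 3/25 → 11/50
merge 22/125 + 177/1000 → 353/1000
merge 11/50 + 353/1000 → 573/1000
merge 427/1000 + 573/1000 → 1
L = 11/50 + 353/1000 + 573/1000 + 1 = 1073/500 = 2.146 bits/symbol.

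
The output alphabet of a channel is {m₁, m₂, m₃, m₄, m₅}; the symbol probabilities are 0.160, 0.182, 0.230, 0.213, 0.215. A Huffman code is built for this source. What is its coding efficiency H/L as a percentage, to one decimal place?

Entropy H = −Σ p log₂ p ≈ 2.3100 bits.
Huffman merges: 4/25+91/500→171/500; 213/1000+43/200→107/250; 23/100+171/500→143/250; 107/250+143/250→1. L = 1171/500 ≈ 2.3420.
Efficiency = H/L = 2.3100/2.3420 = 98.6%.

98.6%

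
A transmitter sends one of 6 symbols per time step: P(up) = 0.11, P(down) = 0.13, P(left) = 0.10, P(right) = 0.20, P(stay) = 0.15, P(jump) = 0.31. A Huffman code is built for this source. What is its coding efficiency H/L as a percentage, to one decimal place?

Entropy H = −Σ p log₂ p ≈ 2.4638 bits.
Huffman merges: 1/10+11/100→21/100; 13/100+3/20→7/25; 1/5+21/100→41/100; 7/25+31/100→59/100; 41/100+59/100→1. L = 249/100 ≈ 2.4900.
Efficiency = H/L = 2.4638/2.4900 = 98.9%.

98.9%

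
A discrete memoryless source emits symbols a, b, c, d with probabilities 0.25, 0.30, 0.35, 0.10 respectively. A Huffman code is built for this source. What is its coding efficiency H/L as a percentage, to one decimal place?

Entropy H = −Σ p log₂ p ≈ 1.8834 bits.
Huffman merges: 1/10+1/4→7/20; 3/10+7/20→13/20; 7/20+13/20→1. L = 2 ≈ 2.0000.
Efficiency = H/L = 1.8834/2.0000 = 94.2%.

94.2%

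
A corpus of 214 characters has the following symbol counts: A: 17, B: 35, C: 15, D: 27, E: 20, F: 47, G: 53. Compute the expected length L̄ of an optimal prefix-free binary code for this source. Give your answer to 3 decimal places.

Probabilities are the counts divided by 214.
Repeatedly combine the two least-probable nodes; the expected code length is the sum of the merged weights.
merge 15/214 + 17/214 → 16/107
merge 10/107 + 27/214 → 47/214
merge 16/107 + 35/214 → 67/214
merge 47/214 + 47/214 → 47/107
merge 53/214 + 67/214 → 60/107
merge 47/107 + 60/107 → 1
L = 16/107 + 47/214 + 67/214 + 47/107 + 60/107 + 1 = 287/107 ≈ 2.682 bits/symbol.

2.682 bits/symbol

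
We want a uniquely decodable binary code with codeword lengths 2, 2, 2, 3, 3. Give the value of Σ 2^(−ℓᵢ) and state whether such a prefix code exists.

With common denominator 2^3 = 8: Σ 2^(−ℓᵢ) = 2/8 + 2/8 + 2/8 + 1/8 + 1/8 = 8/8 = 1.
Kraft's inequality requires Σ ≤ 1; here Σ = 1 ≤ 1, so such a prefix code exists.

1; yes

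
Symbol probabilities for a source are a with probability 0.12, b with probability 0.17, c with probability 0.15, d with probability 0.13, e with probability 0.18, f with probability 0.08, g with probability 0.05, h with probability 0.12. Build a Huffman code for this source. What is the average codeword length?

2.95 bits/symbol

Repeatedly combine the two least-probable nodes; the expected code length is the sum of the merged weights.
merge 1/20 + 2/25 → 13/100
merge 3/25 + 3/25 → 6/25
merge 13/100 + 13/100 → 13/50
merge 3/20 + 17/100 → 8/25
merge 9/50 + 6/25 → 21/50
merge 13/50 + 8/25 → 29/50
merge 21/50 + 29/50 → 1
L = 13/100 + 6/25 + 13/50 + 8/25 + 21/50 + 29/50 + 1 = 59/20 = 2.95 bits/symbol.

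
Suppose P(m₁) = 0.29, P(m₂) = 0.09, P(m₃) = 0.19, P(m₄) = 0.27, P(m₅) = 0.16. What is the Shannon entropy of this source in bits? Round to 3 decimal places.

H = −Σ pᵢ log₂ pᵢ.
−0.29·log₂(0.29) = 0.5179
−0.09·log₂(0.09) = 0.3127
−0.19·log₂(0.19) = 0.4552
−0.27·log₂(0.27) = 0.5100
−0.16·log₂(0.16) = 0.4230
Sum ≈ 2.2188 → 2.219 bits.

2.219 bits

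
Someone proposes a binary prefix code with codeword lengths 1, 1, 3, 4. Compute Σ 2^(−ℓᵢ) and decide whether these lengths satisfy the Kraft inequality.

1.1875; no

With common denominator 2^4 = 16: Σ 2^(−ℓᵢ) = 8/16 + 8/16 + 2/16 + 1/16 = 19/16 = 1.1875.
Kraft's inequality requires Σ ≤ 1; here Σ = 1.1875 > 1, so no such prefix code exists.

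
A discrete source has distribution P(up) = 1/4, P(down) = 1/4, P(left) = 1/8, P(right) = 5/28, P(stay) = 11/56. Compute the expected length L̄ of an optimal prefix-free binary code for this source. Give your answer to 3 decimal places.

2.304 bits/symbol

Repeatedly combine the two least-probable nodes; the expected code length is the sum of the merged weights.
merge 1/8 + 5/28 → 17/56
merge 11/56 + 1/4 → 25/56
merge 1/4 + 17/56 → 31/56
merge 25/56 + 31/56 → 1
L = 17/56 + 25/56 + 31/56 + 1 = 129/56 ≈ 2.304 bits/symbol.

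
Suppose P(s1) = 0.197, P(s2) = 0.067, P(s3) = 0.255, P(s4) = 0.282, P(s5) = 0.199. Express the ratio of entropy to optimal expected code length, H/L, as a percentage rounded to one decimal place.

Entropy H = −Σ p log₂ p ≈ 2.2042 bits.
Huffman merges: 67/1000+197/1000→33/125; 199/1000+51/200→227/500; 33/125+141/500→273/500; 227/500+273/500→1. L = 283/125 ≈ 2.2640.
Efficiency = H/L = 2.2042/2.2640 = 97.4%.

97.4%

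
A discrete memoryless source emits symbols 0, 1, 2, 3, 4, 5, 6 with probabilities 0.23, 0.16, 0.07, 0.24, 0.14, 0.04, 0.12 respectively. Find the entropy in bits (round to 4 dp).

H = −Σ pᵢ log₂ pᵢ.
−0.23·log₂(0.23) = 0.4877
−0.16·log₂(0.16) = 0.4230
−0.07·log₂(0.07) = 0.2686
−0.24·log₂(0.24) = 0.4941
−0.14·log₂(0.14) = 0.3971
−0.04·log₂(0.04) = 0.1858
−0.12·log₂(0.12) = 0.3671
Sum ≈ 2.6233 → 2.6233 bits.

2.6233 bits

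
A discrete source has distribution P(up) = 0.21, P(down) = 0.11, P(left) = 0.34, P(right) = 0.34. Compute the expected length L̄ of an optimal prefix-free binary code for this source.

Repeatedly combine the two least-probable nodes; the expected code length is the sum of the merged weights.
merge 11/100 + 21/100 → 8/25
merge 8/25 + 17/50 → 33/50
merge 17/50 + 33/50 → 1
L = 8/25 + 33/50 + 1 = 99/50 = 1.98 bits/symbol.

1.98 bits/symbol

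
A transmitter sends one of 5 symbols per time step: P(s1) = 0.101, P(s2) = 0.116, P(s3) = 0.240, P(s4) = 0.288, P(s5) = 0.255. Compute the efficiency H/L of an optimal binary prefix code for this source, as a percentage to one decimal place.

Entropy H = −Σ p log₂ p ≈ 2.2086 bits.
Huffman merges: 101/1000+29/250→217/1000; 217/1000+6/25→457/1000; 51/200+36/125→543/1000; 457/1000+543/1000→1. L = 2217/1000 ≈ 2.2170.
Efficiency = H/L = 2.2086/2.2170 = 99.6%.

99.6%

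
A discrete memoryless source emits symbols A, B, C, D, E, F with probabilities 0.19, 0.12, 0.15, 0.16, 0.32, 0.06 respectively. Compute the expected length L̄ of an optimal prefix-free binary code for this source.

Repeatedly combine the two least-probable nodes; the expected code length is the sum of the merged weights.
merge 3/50 + 3/25 → 9/50
merge 3/20 + 4/25 → 31/100
merge 9/50 + 19/100 → 37/100
merge 31/100 + 8/25 → 63/100
merge 37/100 + 63/100 → 1
L = 9/50 + 31/100 + 37/100 + 63/100 + 1 = 249/100 = 2.49 bits/symbol.

2.49 bits/symbol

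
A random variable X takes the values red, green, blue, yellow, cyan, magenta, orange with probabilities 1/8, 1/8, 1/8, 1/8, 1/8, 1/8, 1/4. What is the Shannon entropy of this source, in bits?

2.75 bits

Each probability is a power of 1/2, so log₂(1/p) is an integer.
H = Σ p·log₂(1/p) = 1/8·3 + 1/8·3 + 1/8·3 + 1/8·3 + 1/8·3 + 1/8·3 + 1/4·2 = 2.75 bits.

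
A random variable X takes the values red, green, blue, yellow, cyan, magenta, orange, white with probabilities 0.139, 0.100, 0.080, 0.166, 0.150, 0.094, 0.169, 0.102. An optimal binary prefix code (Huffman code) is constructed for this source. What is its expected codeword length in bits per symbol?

3 bits/symbol

Repeatedly combine the two least-probable nodes; the expected code length is the sum of the merged weights.
merge 2/25 + 47/500 → 87/500
merge 1/10 + 51/500 → 101/500
merge 139/1000 + 3/20 → 289/1000
merge 83/500 + 169/1000 → 67/200
merge 87/500 + 101/500 → 47/125
merge 289/1000 + 67/200 → 78/125
merge 47/125 + 78/125 → 1
L = 87/500 + 101/500 + 289/1000 + 67/200 + 47/125 + 78/125 + 1 = 3 bits/symbol.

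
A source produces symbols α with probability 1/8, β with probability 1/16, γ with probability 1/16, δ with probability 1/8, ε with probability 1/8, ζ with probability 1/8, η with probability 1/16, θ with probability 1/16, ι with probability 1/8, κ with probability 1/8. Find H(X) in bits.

3.25 bits

Each probability is a power of 1/2, so log₂(1/p) is an integer.
H = Σ p·log₂(1/p) = 1/8·3 + 1/16·4 + 1/16·4 + 1/8·3 + 1/8·3 + 1/8·3 + 1/16·4 + 1/16·4 + 1/8·3 + 1/8·3 = 3.25 bits.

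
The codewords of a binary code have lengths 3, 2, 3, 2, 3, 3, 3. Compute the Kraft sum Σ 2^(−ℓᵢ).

1.125

With common denominator 2^3 = 8: Σ 2^(−ℓᵢ) = 1/8 + 2/8 + 1/8 + 2/8 + 1/8 + 1/8 + 1/8 = 9/8 = 1.125.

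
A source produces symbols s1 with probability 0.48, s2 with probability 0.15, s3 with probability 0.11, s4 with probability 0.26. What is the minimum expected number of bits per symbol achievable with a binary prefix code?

Repeatedly combine the two least-probable nodes; the expected code length is the sum of the merged weights.
merge 11/100 + 3/20 → 13/50
merge 13/50 + 13/50 → 13/25
merge 12/25 + 13/25 → 1
L = 13/50 + 13/25 + 1 = 89/50 = 1.78 bits/symbol.

1.78 bits/symbol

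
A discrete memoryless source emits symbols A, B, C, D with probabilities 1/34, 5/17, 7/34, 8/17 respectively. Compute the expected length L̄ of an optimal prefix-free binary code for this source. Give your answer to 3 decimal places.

1.765 bits/symbol

Repeatedly combine the two least-probable nodes; the expected code length is the sum of the merged weights.
merge 1/34 + 7/34 → 4/17
merge 4/17 + 5/17 → 9/17
merge 8/17 + 9/17 → 1
L = 4/17 + 9/17 + 1 = 30/17 ≈ 1.765 bits/symbol.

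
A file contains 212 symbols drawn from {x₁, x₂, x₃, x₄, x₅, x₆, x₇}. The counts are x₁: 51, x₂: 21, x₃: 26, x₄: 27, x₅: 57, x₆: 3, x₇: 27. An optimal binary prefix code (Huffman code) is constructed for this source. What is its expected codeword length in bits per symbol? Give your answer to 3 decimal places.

Probabilities are the counts divided by 212.
Repeatedly combine the two least-probable nodes; the expected code length is the sum of the merged weights.
merge 3/212 + 21/212 → 6/53
merge 6/53 + 13/106 → 25/106
merge 27/212 + 27/212 → 27/106
merge 25/106 + 51/212 → 101/212
merge 27/106 + 57/212 → 111/212
merge 101/212 + 111/212 → 1
L = 6/53 + 25/106 + 27/106 + 101/212 + 111/212 + 1 = 138/53 ≈ 2.604 bits/symbol.

2.604 bits/symbol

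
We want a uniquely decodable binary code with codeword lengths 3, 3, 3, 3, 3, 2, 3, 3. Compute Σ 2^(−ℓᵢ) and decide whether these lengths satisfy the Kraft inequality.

With common denominator 2^3 = 8: Σ 2^(−ℓᵢ) = 1/8 + 1/8 + 1/8 + 1/8 + 1/8 + 2/8 + 1/8 + 1/8 = 9/8 = 1.125.
Kraft's inequality requires Σ ≤ 1; here Σ = 1.125 > 1, so no such prefix code exists.

1.125; no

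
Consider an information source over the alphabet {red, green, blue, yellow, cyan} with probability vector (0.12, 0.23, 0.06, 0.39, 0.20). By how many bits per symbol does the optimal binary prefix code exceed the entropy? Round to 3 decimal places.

0.078 bits

Entropy H = −Σ p log₂ p ≈ 2.0925 bits.
Huffman merges: 3/50+3/25→9/50; 9/50+1/5→19/50; 23/100+19/50→61/100; 39/100+61/100→1. L = 217/100 ≈ 2.1700.
L − H = 2.1700 − 2.0925 = 0.078 bits.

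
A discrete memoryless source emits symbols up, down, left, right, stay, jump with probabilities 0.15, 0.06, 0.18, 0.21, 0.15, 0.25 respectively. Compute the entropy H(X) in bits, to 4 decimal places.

H = −Σ pᵢ log₂ pᵢ.
−0.15·log₂(0.15) = 0.4105
−0.06·log₂(0.06) = 0.2435
−0.18·log₂(0.18) = 0.4453
−0.21·log₂(0.21) = 0.4728
−0.15·log₂(0.15) = 0.4105
−0.25·log₂(0.25) = 0.5000
Sum ≈ 2.4828 → 2.4828 bits.

2.4828 bits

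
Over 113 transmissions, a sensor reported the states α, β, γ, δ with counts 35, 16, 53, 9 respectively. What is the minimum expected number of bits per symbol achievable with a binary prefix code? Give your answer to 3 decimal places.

1.752 bits/symbol

Probabilities are the counts divided by 113.
Repeatedly combine the two least-probable nodes; the expected code length is the sum of the merged weights.
merge 9/113 + 16/113 → 25/113
merge 25/113 + 35/113 → 60/113
merge 53/113 + 60/113 → 1
L = 25/113 + 60/113 + 1 = 198/113 ≈ 1.752 bits/symbol.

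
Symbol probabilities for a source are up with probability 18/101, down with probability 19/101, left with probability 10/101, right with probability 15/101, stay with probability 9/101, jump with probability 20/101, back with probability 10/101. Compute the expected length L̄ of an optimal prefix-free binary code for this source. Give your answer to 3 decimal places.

Repeatedly combine the two least-probable nodes; the expected code length is the sum of the merged weights.
merge 9/101 + 10/101 → 19/101
merge 10/101 + 15/101 → 25/101
merge 18/101 + 19/101 → 37/101
merge 19/101 + 20/101 → 39/101
merge 25/101 + 37/101 → 62/101
merge 39/101 + 62/101 → 1
L = 19/101 + 25/101 + 37/101 + 39/101 + 62/101 + 1 = 283/101 ≈ 2.802 bits/symbol.

2.802 bits/symbol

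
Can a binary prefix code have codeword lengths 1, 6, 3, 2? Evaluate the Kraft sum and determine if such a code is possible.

With common denominator 2^6 = 64: Σ 2^(−ℓᵢ) = 32/64 + 1/64 + 8/64 + 16/64 = 57/64 = 0.890625.
Kraft's inequality requires Σ ≤ 1; here Σ = 0.890625 ≤ 1, so such a prefix code exists.

0.890625; yes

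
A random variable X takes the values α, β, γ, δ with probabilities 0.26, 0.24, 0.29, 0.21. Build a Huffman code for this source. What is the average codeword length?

Repeatedly combine the two least-probable nodes; the expected code length is the sum of the merged weights.
merge 21/100 + 6/25 → 9/20
merge 13/50 + 29/100 → 11/20
merge 9/20 + 11/20 → 1
L = 9/20 + 11/20 + 1 = 2 bits/symbol.

2 bits/symbol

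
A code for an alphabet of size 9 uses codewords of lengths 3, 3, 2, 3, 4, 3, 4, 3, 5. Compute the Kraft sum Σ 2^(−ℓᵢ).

With common denominator 2^5 = 32: Σ 2^(−ℓᵢ) = 4/32 + 4/32 + 8/32 + 4/32 + 2/32 + 4/32 + 2/32 + 4/32 + 1/32 = 33/32 = 1.03125.

1.03125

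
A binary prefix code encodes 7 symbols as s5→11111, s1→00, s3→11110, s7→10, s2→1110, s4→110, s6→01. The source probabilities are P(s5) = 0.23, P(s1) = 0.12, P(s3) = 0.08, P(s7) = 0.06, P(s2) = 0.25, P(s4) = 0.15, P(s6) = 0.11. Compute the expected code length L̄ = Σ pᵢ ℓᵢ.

L̄ = Σ pᵢ·ℓᵢ = 0.23·5 + 0.12·2 + 0.08·5 + 0.06·2 + 0.25·4 + 0.15·3 + 0.11·2 = 3.58 bits/symbol.

3.58 bits/symbol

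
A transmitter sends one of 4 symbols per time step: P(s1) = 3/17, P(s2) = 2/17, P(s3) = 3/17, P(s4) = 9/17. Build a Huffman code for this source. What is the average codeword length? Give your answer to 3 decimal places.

1.765 bits/symbol

Repeatedly combine the two least-probable nodes; the expected code length is the sum of the merged weights.
merge 2/17 + 3/17 → 5/17
merge 3/17 + 5/17 → 8/17
merge 8/17 + 9/17 → 1
L = 5/17 + 8/17 + 1 = 30/17 ≈ 1.765 bits/symbol.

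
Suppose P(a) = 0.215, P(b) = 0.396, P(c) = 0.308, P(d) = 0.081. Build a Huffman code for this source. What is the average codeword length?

Repeatedly combine the two least-probable nodes; the expected code length is the sum of the merged weights.
merge 81/1000 + 43/200 → 37/125
merge 37/125 + 77/250 → 151/250
merge 99/250 + 151/250 → 1
L = 37/125 + 151/250 + 1 = 19/10 = 1.9 bits/symbol.

1.9 bits/symbol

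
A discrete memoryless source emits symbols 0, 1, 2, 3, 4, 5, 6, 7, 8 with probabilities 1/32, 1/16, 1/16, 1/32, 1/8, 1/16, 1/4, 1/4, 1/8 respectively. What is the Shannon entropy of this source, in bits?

Each probability is a power of 1/2, so log₂(1/p) is an integer.
H = Σ p·log₂(1/p) = 1/32·5 + 1/16·4 + 1/16·4 + 1/32·5 + 1/8·3 + 1/16·4 + 1/4·2 + 1/4·2 + 1/8·3 = 2.8125 bits.

2.8125 bits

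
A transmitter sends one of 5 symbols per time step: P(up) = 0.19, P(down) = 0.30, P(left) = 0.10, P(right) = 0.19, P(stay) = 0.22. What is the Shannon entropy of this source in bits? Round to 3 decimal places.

2.244 bits

H = −Σ pᵢ log₂ pᵢ.
−0.19·log₂(0.19) = 0.4552
−0.30·log₂(0.30) = 0.5211
−0.10·log₂(0.10) = 0.3322
−0.19·log₂(0.19) = 0.4552
−0.22·log₂(0.22) = 0.4806
Sum ≈ 2.2443 → 2.244 bits.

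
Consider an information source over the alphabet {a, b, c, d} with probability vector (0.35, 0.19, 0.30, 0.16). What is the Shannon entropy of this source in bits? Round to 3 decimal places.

1.929 bits

H = −Σ pᵢ log₂ pᵢ.
−0.35·log₂(0.35) = 0.5301
−0.19·log₂(0.19) = 0.4552
−0.30·log₂(0.30) = 0.5211
−0.16·log₂(0.16) = 0.4230
Sum ≈ 1.9294 → 1.929 bits.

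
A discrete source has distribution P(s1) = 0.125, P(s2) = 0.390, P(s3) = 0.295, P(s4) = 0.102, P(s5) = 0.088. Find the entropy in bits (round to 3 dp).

2.069 bits

H = −Σ pᵢ log₂ pᵢ.
−0.125·log₂(0.125) = 0.3750
−0.390·log₂(0.390) = 0.5298
−0.295·log₂(0.295) = 0.5196
−0.102·log₂(0.102) = 0.3359
−0.088·log₂(0.088) = 0.3086
Sum ≈ 2.0688 → 2.069 bits.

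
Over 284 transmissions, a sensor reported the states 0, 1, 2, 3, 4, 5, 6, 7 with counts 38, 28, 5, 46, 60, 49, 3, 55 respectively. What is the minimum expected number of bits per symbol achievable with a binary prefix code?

Probabilities are the counts divided by 284.
Repeatedly combine the two least-probable nodes; the expected code length is the sum of the merged weights.
merge 3/284 + 5/284 → 2/71
merge 2/71 + 7/71 → 9/71
merge 9/71 + 19/142 → 37/142
merge 23/142 + 49/284 → 95/284
merge 55/284 + 15/71 → 115/284
merge 37/142 + 95/284 → 169/284
merge 115/284 + 169/284 → 1
L = 2/71 + 9/71 + 37/142 + 95/284 + 115/284 + 169/284 + 1 = 11/4 = 2.75 bits/symbol.

2.75 bits/symbol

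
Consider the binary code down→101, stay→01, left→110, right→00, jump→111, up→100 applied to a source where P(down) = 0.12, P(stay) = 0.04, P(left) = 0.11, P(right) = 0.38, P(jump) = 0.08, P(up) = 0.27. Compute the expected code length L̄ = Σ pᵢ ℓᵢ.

L̄ = Σ pᵢ·ℓᵢ = 0.12·3 + 0.04·2 + 0.11·3 + 0.38·2 + 0.08·3 + 0.27·3 = 2.58 bits/symbol.

2.58 bits/symbol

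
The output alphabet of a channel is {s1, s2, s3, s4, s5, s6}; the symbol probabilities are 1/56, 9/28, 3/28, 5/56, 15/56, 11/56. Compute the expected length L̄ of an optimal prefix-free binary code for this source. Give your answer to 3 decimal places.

Repeatedly combine the two least-probable nodes; the expected code length is the sum of the merged weights.
merge 1/56 + 5/56 → 3/28
merge 3/28 + 3/28 → 3/14
merge 11/56 + 3/14 → 23/56
merge 15/56 + 9/28 → 33/56
merge 23/56 + 33/56 → 1
L = 3/28 + 3/14 + 23/56 + 33/56 + 1 = 65/28 ≈ 2.321 bits/symbol.

2.321 bits/symbol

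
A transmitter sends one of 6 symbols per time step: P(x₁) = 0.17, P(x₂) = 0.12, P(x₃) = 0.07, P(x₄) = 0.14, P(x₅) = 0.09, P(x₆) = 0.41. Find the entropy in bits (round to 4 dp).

H = −Σ pᵢ log₂ pᵢ.
−0.17·log₂(0.17) = 0.4346
−0.12·log₂(0.12) = 0.3671
−0.07·log₂(0.07) = 0.2686
−0.14·log₂(0.14) = 0.3971
−0.09·log₂(0.09) = 0.3127
−0.41·log₂(0.41) = 0.5274
Sum ≈ 2.3074 → 2.3074 bits.

2.3074 bits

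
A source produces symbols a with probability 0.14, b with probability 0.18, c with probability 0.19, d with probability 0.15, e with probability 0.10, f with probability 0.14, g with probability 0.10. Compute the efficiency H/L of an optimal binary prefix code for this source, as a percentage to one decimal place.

98.6%

Entropy H = −Σ p log₂ p ≈ 2.7697 bits.
Huffman merges: 1/10+1/10→1/5; 7/50+7/50→7/25; 3/20+9/50→33/100; 19/100+1/5→39/100; 7/25+33/100→61/100; 39/100+61/100→1. L = 281/100 ≈ 2.8100.
Efficiency = H/L = 2.7697/2.8100 = 98.6%.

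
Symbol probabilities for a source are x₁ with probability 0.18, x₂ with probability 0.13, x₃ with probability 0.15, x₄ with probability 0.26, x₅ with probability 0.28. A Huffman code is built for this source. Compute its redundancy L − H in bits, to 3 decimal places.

Entropy H = −Σ p log₂ p ≈ 2.2580 bits.
Huffman merges: 13/100+3/20→7/25; 9/50+13/50→11/25; 7/25+7/25→14/25; 11/25+14/25→1. L = 57/25 ≈ 2.2800.
L − H = 2.2800 − 2.2580 = 0.022 bits.

0.022 bits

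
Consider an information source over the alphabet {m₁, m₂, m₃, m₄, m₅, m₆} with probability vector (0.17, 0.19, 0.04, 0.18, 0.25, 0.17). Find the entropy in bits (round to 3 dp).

H = −Σ pᵢ log₂ pᵢ.
−0.17·log₂(0.17) = 0.4346
−0.19·log₂(0.19) = 0.4552
−0.04·log₂(0.04) = 0.1858
−0.18·log₂(0.18) = 0.4453
−0.25·log₂(0.25) = 0.5000
−0.17·log₂(0.17) = 0.4346
Sum ≈ 2.4555 → 2.455 bits.

2.455 bits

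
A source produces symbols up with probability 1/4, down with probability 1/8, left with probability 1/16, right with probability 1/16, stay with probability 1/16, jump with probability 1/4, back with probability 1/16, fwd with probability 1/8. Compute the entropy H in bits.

Each probability is a power of 1/2, so log₂(1/p) is an integer.
H = Σ p·log₂(1/p) = 1/4·2 + 1/8·3 + 1/16·4 + 1/16·4 + 1/16·4 + 1/4·2 + 1/16·4 + 1/8·3 = 2.75 bits.

2.75 bits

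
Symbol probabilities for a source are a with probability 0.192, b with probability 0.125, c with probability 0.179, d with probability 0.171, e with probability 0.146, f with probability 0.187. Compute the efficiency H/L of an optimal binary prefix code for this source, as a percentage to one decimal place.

Entropy H = −Σ p log₂ p ≈ 2.5697 bits.
Huffman merges: 1/8+73/500→271/1000; 171/1000+179/1000→7/20; 187/1000+24/125→379/1000; 271/1000+7/20→621/1000; 379/1000+621/1000→1. L = 2621/1000 ≈ 2.6210.
Efficiency = H/L = 2.5697/2.6210 = 98.0%.

98.0%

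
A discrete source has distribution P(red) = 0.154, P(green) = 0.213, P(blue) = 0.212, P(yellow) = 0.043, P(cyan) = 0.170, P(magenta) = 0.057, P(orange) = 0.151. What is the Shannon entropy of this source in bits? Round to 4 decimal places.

2.6425 bits

H = −Σ pᵢ log₂ pᵢ.
−0.154·log₂(0.154) = 0.4156
−0.213·log₂(0.213) = 0.4752
−0.212·log₂(0.212) = 0.4744
−0.043·log₂(0.043) = 0.1952
−0.170·log₂(0.170) = 0.4346
−0.057·log₂(0.057) = 0.2356
−0.151·log₂(0.151) = 0.4118
Sum ≈ 2.6425 → 2.6425 bits.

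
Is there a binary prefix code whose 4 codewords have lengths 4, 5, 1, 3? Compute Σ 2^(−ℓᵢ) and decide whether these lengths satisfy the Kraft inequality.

With common denominator 2^5 = 32: Σ 2^(−ℓᵢ) = 2/32 + 1/32 + 16/32 + 4/32 = 23/32 = 0.71875.
Kraft's inequality requires Σ ≤ 1; here Σ = 0.71875 ≤ 1, so such a prefix code exists.

0.71875; yes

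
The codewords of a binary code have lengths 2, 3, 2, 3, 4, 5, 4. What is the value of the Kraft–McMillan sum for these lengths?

With common denominator 2^5 = 32: Σ 2^(−ℓᵢ) = 8/32 + 4/32 + 8/32 + 4/32 + 2/32 + 1/32 + 2/32 = 29/32 = 0.90625.

0.90625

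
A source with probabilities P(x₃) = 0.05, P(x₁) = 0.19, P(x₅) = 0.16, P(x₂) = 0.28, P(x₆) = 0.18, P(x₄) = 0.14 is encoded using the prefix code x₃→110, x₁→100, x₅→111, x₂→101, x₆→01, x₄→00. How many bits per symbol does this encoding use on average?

L̄ = Σ pᵢ·ℓᵢ = 0.05·3 + 0.19·3 + 0.16·3 + 0.28·3 + 0.18·2 + 0.14·2 = 2.68 bits/symbol.

2.68 bits/symbol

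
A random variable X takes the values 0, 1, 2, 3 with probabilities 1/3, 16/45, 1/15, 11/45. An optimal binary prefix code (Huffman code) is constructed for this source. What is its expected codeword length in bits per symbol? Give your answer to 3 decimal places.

Repeatedly combine the two least-probable nodes; the expected code length is the sum of the merged weights.
merge 1/15 + 11/45 → 14/45
merge 14/45 + 1/3 → 29/45
merge 16/45 + 29/45 → 1
L = 14/45 + 29/45 + 1 = 88/45 ≈ 1.956 bits/symbol.

1.956 bits/symbol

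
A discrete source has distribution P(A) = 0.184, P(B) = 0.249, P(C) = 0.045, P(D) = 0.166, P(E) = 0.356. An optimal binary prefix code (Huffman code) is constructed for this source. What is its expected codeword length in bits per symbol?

Repeatedly combine the two least-probable nodes; the expected code length is the sum of the merged weights.
merge 9/200 + 83/500 → 211/1000
merge 23/125 + 211/1000 → 79/200
merge 249/1000 + 89/250 → 121/200
merge 79/200 + 121/200 → 1
L = 211/1000 + 79/200 + 121/200 + 1 = 2211/1000 = 2.211 bits/symbol.

2.211 bits/symbol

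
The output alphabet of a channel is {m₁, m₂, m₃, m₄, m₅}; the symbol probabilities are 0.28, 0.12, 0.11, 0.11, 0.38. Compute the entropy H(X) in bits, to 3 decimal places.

2.112 bits

H = −Σ pᵢ log₂ pᵢ.
−0.28·log₂(0.28) = 0.5142
−0.12·log₂(0.12) = 0.3671
−0.11·log₂(0.11) = 0.3503
−0.11·log₂(0.11) = 0.3503
−0.38·log₂(0.38) = 0.5305
Sum ≈ 2.1123 → 2.112 bits.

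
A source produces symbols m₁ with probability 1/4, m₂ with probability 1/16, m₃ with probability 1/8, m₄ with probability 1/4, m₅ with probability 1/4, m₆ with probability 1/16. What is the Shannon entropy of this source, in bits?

Each probability is a power of 1/2, so log₂(1/p) is an integer.
H = Σ p·log₂(1/p) = 1/4·2 + 1/16·4 + 1/8·3 + 1/4·2 + 1/4·2 + 1/16·4 = 2.375 bits.

2.375 bits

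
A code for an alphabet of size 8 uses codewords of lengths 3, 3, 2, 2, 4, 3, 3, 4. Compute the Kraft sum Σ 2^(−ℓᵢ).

With common denominator 2^4 = 16: Σ 2^(−ℓᵢ) = 2/16 + 2/16 + 4/16 + 4/16 + 1/16 + 2/16 + 2/16 + 1/16 = 18/16 = 1.125.

1.125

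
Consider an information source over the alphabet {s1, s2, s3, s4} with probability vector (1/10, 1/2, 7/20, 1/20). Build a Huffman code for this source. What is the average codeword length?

1.65 bits/symbol

Repeatedly combine the two least-probable nodes; the expected code length is the sum of the merged weights.
merge 1/20 + 1/10 → 3/20
merge 3/20 + 7/20 → 1/2
merge 1/2 + 1/2 → 1
L = 3/20 + 1/2 + 1 = 33/20 = 1.65 bits/symbol.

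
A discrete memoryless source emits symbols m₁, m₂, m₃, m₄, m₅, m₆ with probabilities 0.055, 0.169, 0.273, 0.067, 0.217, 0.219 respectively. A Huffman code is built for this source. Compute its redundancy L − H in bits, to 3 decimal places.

0.019 bits

Entropy H = −Σ p log₂ p ≈ 2.3944 bits.
Huffman merges: 11/200+67/1000→61/500; 61/500+169/1000→291/1000; 217/1000+219/1000→109/250; 273/1000+291/1000→141/250; 109/250+141/250→1. L = 2413/1000 ≈ 2.4130.
L − H = 2.4130 − 2.3944 = 0.019 bits.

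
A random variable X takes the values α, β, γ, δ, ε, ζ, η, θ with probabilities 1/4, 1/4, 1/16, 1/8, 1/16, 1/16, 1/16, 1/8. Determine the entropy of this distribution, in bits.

2.75 bits

Each probability is a power of 1/2, so log₂(1/p) is an integer.
H = Σ p·log₂(1/p) = 1/4·2 + 1/4·2 + 1/16·4 + 1/8·3 + 1/16·4 + 1/16·4 + 1/16·4 + 1/8·3 = 2.75 bits.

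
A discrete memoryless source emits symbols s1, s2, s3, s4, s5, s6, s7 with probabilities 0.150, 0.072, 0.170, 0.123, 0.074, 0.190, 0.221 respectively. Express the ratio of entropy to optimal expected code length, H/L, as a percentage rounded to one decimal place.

Entropy H = −Σ p log₂ p ≈ 2.7048 bits.
Huffman merges: 9/125+37/500→73/500; 123/1000+73/500→269/1000; 3/20+17/100→8/25; 19/100+221/1000→411/1000; 269/1000+8/25→589/1000; 411/1000+589/1000→1. L = 547/200 ≈ 2.7350.
Efficiency = H/L = 2.7048/2.7350 = 98.9%.

98.9%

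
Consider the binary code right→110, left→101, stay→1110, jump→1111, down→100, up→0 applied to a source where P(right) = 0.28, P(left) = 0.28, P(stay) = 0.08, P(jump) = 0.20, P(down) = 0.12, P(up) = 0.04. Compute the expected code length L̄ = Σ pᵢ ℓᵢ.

L̄ = Σ pᵢ·ℓᵢ = 0.28·3 + 0.28·3 + 0.08·4 + 0.20·4 + 0.12·3 + 0.04·1 = 3.2 bits/symbol.

3.2 bits/symbol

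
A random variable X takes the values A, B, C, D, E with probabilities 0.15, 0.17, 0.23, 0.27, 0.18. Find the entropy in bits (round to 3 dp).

2.288 bits

H = −Σ pᵢ log₂ pᵢ.
−0.15·log₂(0.15) = 0.4105
−0.17·log₂(0.17) = 0.4346
−0.23·log₂(0.23) = 0.4877
−0.27·log₂(0.27) = 0.5100
−0.18·log₂(0.18) = 0.4453
Sum ≈ 2.2881 → 2.288 bits.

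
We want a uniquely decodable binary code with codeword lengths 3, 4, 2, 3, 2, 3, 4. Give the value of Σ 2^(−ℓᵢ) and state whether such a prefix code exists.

1; yes

With common denominator 2^4 = 16: Σ 2^(−ℓᵢ) = 2/16 + 1/16 + 4/16 + 2/16 + 4/16 + 2/16 + 1/16 = 16/16 = 1.
Kraft's inequality requires Σ ≤ 1; here Σ = 1 ≤ 1, so such a prefix code exists.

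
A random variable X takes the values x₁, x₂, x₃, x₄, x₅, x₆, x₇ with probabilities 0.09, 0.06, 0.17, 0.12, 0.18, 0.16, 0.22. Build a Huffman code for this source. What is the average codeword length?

Repeatedly combine the two least-probable nodes; the expected code length is the sum of the merged weights.
merge 3/50 + 9/100 → 3/20
merge 3/25 + 3/20 → 27/100
merge 4/25 + 17/100 → 33/100
merge 9/50 + 11/50 → 2/5
merge 27/100 + 33/100 → 3/5
merge 2/5 + 3/5 → 1
L = 3/20 + 27/100 + 33/100 + 2/5 + 3/5 + 1 = 11/4 = 2.75 bits/symbol.

2.75 bits/symbol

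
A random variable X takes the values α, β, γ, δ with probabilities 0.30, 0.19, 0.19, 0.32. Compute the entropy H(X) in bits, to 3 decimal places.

H = −Σ pᵢ log₂ pᵢ.
−0.30·log₂(0.30) = 0.5211
−0.19·log₂(0.19) = 0.4552
−0.19·log₂(0.19) = 0.4552
−0.32·log₂(0.32) = 0.5260
Sum ≈ 1.9576 → 1.958 bits.

1.958 bits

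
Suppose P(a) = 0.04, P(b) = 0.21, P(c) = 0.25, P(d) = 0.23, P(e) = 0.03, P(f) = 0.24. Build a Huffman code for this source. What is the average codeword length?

Repeatedly combine the two least-probable nodes; the expected code length is the sum of the merged weights.
merge 3/100 + 1/25 → 7/100
merge 7/100 + 21/100 → 7/25
merge 23/100 + 6/25 → 47/100
merge 1/4 + 7/25 → 53/100
merge 47/100 + 53/100 → 1
L = 7/100 + 7/25 + 47/100 + 53/100 + 1 = 47/20 = 2.35 bits/symbol.

2.35 bits/symbol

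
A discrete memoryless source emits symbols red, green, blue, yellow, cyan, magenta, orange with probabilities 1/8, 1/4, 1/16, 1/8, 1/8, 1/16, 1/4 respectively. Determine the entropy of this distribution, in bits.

Each probability is a power of 1/2, so log₂(1/p) is an integer.
H = Σ p·log₂(1/p) = 1/8·3 + 1/4·2 + 1/16·4 + 1/8·3 + 1/8·3 + 1/16·4 + 1/4·2 = 2.625 bits.

2.625 bits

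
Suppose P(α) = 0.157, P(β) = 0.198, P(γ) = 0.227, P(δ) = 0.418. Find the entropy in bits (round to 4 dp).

1.8936 bits

H = −Σ pᵢ log₂ pᵢ.
−0.157·log₂(0.157) = 0.4194
−0.198·log₂(0.198) = 0.4626
−0.227·log₂(0.227) = 0.4856
−0.418·log₂(0.418) = 0.5260
Sum ≈ 1.8936 → 1.8936 bits.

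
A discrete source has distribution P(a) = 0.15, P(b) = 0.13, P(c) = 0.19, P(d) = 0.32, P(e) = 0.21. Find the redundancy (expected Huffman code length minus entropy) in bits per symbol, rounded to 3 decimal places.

0.033 bits

Entropy H = −Σ p log₂ p ≈ 2.2473 bits.
Huffman merges: 13/100+3/20→7/25; 19/100+21/100→2/5; 7/25+8/25→3/5; 2/5+3/5→1. L = 57/25 ≈ 2.2800.
L − H = 2.2800 − 2.2473 = 0.033 bits.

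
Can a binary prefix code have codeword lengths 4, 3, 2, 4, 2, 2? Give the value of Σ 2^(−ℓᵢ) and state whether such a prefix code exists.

1; yes

With common denominator 2^4 = 16: Σ 2^(−ℓᵢ) = 1/16 + 2/16 + 4/16 + 1/16 + 4/16 + 4/16 = 16/16 = 1.
Kraft's inequality requires Σ ≤ 1; here Σ = 1 ≤ 1, so such a prefix code exists.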